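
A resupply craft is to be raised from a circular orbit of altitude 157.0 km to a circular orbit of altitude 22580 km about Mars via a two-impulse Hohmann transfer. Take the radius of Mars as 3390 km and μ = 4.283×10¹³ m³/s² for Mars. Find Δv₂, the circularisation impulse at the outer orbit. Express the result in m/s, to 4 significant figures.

Δv ≈ 654.6 m/s

r₁ = 3390 + 157.0 = 3547.0 km = 3.5470×10⁶ m.
r₂ = 3390 + 22580 = 25970 km = 2.5970×10⁷ m.
Transfer ellipse a_t = (r₁ + r₂)/2 = 1.476×10⁷ m.
At r₁: circular v_c1 = √(μ/r₁) = 3475 m/s; transfer-periapsis v_p = √[μ(2/r₁ − 1/a_t)] = 4610 m/s.
At r₂: circular v_c2 = √(μ/r₂) = 1284 m/s; transfer-apoapsis v_a = √[μ(2/r₂ − 1/a_t)] = 629.6 m/s.
Δv₂ = v_c2 − v_a = 654.6 m/s.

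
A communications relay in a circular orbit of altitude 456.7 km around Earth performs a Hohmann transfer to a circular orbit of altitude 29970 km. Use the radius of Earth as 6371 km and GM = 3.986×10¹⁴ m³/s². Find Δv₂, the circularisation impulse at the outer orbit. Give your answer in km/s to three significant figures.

r₁ = 6371 + 456.7 = 6827.7 km = 6.8277×10⁶ m.
r₂ = 6371 + 29970 = 36341 km = 3.6341×10⁷ m.
Transfer ellipse a_t = (r₁ + r₂)/2 = 2.158×10⁷ m.
At r₁: circular v_c1 = √(μ/r₁) = 7641 m/s; transfer-perigee v_p = √[μ(2/r₁ − 1/a_t)] = 9914 m/s.
At r₂: circular v_c2 = √(μ/r₂) = 3312 m/s; transfer-apogee v_a = √[μ(2/r₂ − 1/a_t)] = 1863 m/s.
Δv₂ = v_c2 − v_a = 1449 m/s.
= 1.449 km/s.

Δv ≈ 1.45 km/s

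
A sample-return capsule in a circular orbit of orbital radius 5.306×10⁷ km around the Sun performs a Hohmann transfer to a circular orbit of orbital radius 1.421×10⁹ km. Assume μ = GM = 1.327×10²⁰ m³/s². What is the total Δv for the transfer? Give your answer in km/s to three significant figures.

Δv_total ≈ 26.5 km/s

r₁ = 5.306×10⁷ km = 5.306×10¹⁰ m.
r₂ = 1.421×10⁹ km = 1.421×10¹² m.
Transfer ellipse a_t = (r₁ + r₂)/2 = 7.370×10¹¹ m.
At r₁: circular v_c1 = √(μ/r₁) = 50010 m/s; transfer-perihelion v_p = √[μ(2/r₁ − 1/a_t)] = 69440 m/s.
Δv₁ = v_p − v_c1 = 19430 m/s.
At r₂: circular v_c2 = √(μ/r₂) = 9664 m/s; transfer-aphelion v_a = √[μ(2/r₂ − 1/a_t)] = 2593 m/s.
Δv₂ = v_c2 − v_a = 7071 m/s.
Total Δv = Δv₁ + Δv₂ = 26500 m/s = 26.50 km/s.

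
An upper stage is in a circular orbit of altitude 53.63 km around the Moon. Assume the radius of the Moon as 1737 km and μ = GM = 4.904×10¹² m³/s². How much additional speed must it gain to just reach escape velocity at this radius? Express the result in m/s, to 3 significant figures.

Δv ≈ 685 m/s

r = 1737 + 53.63 = 1790.6 km = 1.7906×10⁶ m.
Circular speed v_c = √(μ/r) = 1655 m/s.
Escape speed v_esc = √(2μ/r) = √2 × v_c = 2340 m/s.
Δv = v_esc − v_c = 685.5 m/s.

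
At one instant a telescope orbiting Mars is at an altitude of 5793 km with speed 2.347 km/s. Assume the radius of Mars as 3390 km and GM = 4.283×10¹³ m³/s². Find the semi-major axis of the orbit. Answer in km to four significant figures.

a ≈ 11210 km

r = 3390 + 5793 = 9183.0 km = 9.183×10⁶ m.
Vis-viva rearranged: 1/a = 2/r − v²/μ = 2.178×10⁻⁷ − 1.286×10⁻⁷ = 8.918×10⁻⁸ m⁻¹.
a = 1.121×10⁷ m = 11213 km.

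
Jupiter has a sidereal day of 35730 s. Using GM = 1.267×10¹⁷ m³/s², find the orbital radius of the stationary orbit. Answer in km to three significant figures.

r_sync ≈ 1.60×10⁵ km

A synchronous orbit has period T, so by Kepler's third law a = (μT²/4π²)^(1/3).
μT²/4π² = 1.267×10¹⁷ × (3.573×10⁴)² / 39.48 = 4.097×10²⁴ m³.
a = 1.600×10⁸ m = 1.6002×10⁵ km.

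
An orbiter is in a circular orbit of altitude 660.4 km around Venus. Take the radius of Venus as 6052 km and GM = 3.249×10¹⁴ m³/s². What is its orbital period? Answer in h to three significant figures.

r = 6052 + 660.4 = 6712.4 km = 6.7124×10⁶ m.
Kepler's third law: T = 2π√(r³/μ) = 2π√((6.712×10⁶)³ / 3.249×10¹⁴).
r³/μ = 9.309×10⁵ s², so T = 2π × 9.648×10² = 6.062×10³ s.
Converting: 6.062×10³ s ÷ 3600 = 1.684 h.

T ≈ 1.68 h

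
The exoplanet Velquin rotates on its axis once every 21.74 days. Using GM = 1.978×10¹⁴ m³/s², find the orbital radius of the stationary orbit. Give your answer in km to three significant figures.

r_sync ≈ 2.60×10⁵ km

T = 21.74 days = 1.878×10⁶ s.
A synchronous orbit has period T, so by Kepler's third law a = (μT²/4π²)^(1/3).
μT²/4π² = 1.978×10¹⁴ × (1.878×10⁶)² / 39.48 = 1.768×10²⁵ m³.
a = 2.605×10⁸ m = 2.6050×10⁵ km.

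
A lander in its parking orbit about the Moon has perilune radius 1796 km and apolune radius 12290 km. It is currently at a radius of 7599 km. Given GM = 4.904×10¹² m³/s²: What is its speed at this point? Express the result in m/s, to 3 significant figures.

Semi-major axis a = (r_p + r_a)/2 = 7043.0 km = 7.043×10⁶ m.
Vis-viva: v² = μ(2/r − 1/a) = 4.904×10¹² × (2.632×10⁻⁷ − 1.420×10⁻⁷) = 5.944×10⁵ m²/s².
v = 771.0 m/s.

v ≈ 771 m/s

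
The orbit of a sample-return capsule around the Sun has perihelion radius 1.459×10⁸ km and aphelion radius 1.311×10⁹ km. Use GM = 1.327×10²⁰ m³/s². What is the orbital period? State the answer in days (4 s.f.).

Semi-major axis a = (r_p + r_a)/2 = (1.4590×10⁸ + 1.3110×10⁹)/2 = 7.2845×10⁸ km = 7.284×10¹¹ m.
By Kepler's third law T = 2π√(a³/μ) = 2π × 5.397×10⁷ = 3.391×10⁸ s.
= 3925 days.

T ≈ 3925 days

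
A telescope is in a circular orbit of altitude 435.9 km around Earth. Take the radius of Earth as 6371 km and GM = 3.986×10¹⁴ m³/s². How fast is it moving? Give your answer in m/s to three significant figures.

r = 6371 + 435.9 = 6806.9 km = 6.8069×10⁶ m.
For a circular orbit v = √(μ/r) = √(3.986×10¹⁴ / 6.807×10⁶) = √(5.856×10⁷) = 7652 m/s.

v ≈ 7650 m/s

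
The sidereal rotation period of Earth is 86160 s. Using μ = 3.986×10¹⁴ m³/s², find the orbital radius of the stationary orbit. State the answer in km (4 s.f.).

A synchronous orbit has period T, so by Kepler's third law a = (μT²/4π²)^(1/3).
μT²/4π² = 3.986×10¹⁴ × (8.616×10⁴)² / 39.48 = 7.495×10²² m³.
a = 4.216×10⁷ m = 42163 km.

r_sync ≈ 42160 km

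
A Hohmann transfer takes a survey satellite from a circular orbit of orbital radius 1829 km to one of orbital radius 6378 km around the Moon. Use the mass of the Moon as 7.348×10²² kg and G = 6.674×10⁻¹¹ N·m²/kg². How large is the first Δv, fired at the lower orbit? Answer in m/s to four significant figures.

μ = GM = 6.674×10⁻¹¹ × 7.348×10²² = 4.904×10¹² m³/s².
r₁ = 1829 km = 1.829×10⁶ m.
r₂ = 6378 km = 6.378×10⁶ m.
Transfer ellipse a_t = (r₁ + r₂)/2 = 4.104×10⁶ m.
At r₁: circular v_c1 = √(μ/r₁) = 1637 m/s; transfer-perilune v_p = √[μ(2/r₁ − 1/a_t)] = 2041 m/s.
Δv₁ = v_p − v_c1 = 404.0 m/s.

Δv ≈ 404.0 m/s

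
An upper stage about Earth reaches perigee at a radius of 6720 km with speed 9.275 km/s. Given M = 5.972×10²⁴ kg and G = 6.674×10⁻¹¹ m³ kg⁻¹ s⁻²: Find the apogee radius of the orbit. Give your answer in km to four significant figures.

μ = GM = 6.674×10⁻¹¹ × 5.972×10²⁴ = 3.986×10¹⁴ m³/s².
r_p = 6.720×10⁶ m.
Specific energy ε = v²/2 − μ/r = -1.630×10⁷ J/kg, so a = −μ/(2ε) = 1.223×10⁷ m.
The apsides satisfy r_p + r_a = 2a, so the apogee radius is 2a − r_p = 1.773×10⁷ m = 17735 km.

apogee radius ≈ 17730 km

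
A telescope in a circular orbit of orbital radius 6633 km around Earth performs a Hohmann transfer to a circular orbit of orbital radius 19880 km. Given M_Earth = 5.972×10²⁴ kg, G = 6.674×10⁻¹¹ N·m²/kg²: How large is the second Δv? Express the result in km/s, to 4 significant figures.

Δv ≈ 1.310 km/s

μ = GM = 6.674×10⁻¹¹ × 5.972×10²⁴ = 3.986×10¹⁴ m³/s².
r₁ = 6633 km = 6.633×10⁶ m.
r₂ = 19880 km = 1.988×10⁷ m.
Transfer ellipse a_t = (r₁ + r₂)/2 = 1.326×10⁷ m.
At r₁: circular v_c1 = √(μ/r₁) = 7752 m/s; transfer-perigee v_p = √[μ(2/r₁ − 1/a_t)] = 9493 m/s.
At r₂: circular v_c2 = √(μ/r₂) = 4478 m/s; transfer-apogee v_a = √[μ(2/r₂ − 1/a_t)] = 3167 m/s.
Δv₂ = v_c2 − v_a = 1310 m/s.
= 1.310 km/s.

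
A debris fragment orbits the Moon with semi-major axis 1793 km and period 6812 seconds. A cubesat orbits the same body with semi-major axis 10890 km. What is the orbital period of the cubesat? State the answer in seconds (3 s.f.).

T₂ ≈ 1.02×10⁵ seconds

Kepler's third law: T² ∝ a³, so T₂ = T₁ (a₂/a₁)^(3/2).
a₂/a₁ = 6.074, (a₂/a₁)^(3/2) = 14.97.
T₂ = 6812 × 14.97 = 1.020×10⁵ seconds.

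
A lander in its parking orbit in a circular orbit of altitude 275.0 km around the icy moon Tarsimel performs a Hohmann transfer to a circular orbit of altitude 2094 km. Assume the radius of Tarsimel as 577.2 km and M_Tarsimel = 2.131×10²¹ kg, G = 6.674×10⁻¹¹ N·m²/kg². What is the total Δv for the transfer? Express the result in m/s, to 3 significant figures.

μ = GM = 6.674×10⁻¹¹ × 2.131×10²¹ = 1.422×10¹¹ m³/s².
r₁ = 577.2 + 275.0 = 852.20 km = 8.5220×10⁵ m.
r₂ = 577.2 + 2094 = 2671.2 km = 2.6712×10⁶ m.
Transfer ellipse a_t = (r₁ + r₂)/2 = 1.762×10⁶ m.
At r₁: circular v_c1 = √(μ/r₁) = 408.5 m/s; transfer-periapsis v_p = √[μ(2/r₁ − 1/a_t)] = 503.0 m/s.
Δv₁ = v_p − v_c1 = 94.52 m/s.
At r₂: circular v_c2 = √(μ/r₂) = 230.7 m/s; transfer-apoapsis v_a = √[μ(2/r₂ − 1/a_t)] = 160.5 m/s.
Δv₂ = v_c2 − v_a = 70.26 m/s.
Total Δv = Δv₁ + Δv₂ = 164.8 m/s.

Δv_total ≈ 165 m/s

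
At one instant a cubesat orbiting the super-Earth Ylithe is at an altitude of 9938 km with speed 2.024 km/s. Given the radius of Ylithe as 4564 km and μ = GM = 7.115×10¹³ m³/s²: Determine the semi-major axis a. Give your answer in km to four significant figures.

r = 4564 + 9938 = 14502 km = 1.450×10⁷ m.
Specific orbital energy ε = v²/2 − μ/r = (2024)²/2 − 7.115×10¹³/1.450×10⁷ = -2.858×10⁶ J/kg.
Since ε = −μ/(2a), a = −μ/(2ε) = 1.245×10⁷ m = 12448 km.

a ≈ 12450 km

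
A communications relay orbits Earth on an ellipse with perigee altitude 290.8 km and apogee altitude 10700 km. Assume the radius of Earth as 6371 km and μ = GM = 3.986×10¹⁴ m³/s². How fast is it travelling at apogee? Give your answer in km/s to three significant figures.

r_p = 6371 + 290.8 = 6661.8 km = 6.6618×10⁶ m.
r_a = 6371 + 10700 = 17071 km = 1.7071×10⁷ m.
Semi-major axis a = (r_p + r_a)/2 = 11866 km = 1.187×10⁷ m.
Vis-viva: v² = μ(2/r − 1/a) = 3.986×10¹⁴ × (1.172×10⁻⁷ − 8.427×10⁻⁸) = 1.311×10⁷ m²/s².
v = 3621 m/s = 3.621 km/s.

v ≈ 3.62 km/s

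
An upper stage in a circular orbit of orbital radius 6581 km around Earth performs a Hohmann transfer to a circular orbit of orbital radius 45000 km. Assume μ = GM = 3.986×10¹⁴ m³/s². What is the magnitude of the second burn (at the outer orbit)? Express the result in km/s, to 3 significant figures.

Δv ≈ 1.47 km/s

r₁ = 6581 km = 6.581×10⁶ m.
r₂ = 45000 km = 4.500×10⁷ m.
Transfer ellipse a_t = (r₁ + r₂)/2 = 2.579×10⁷ m.
At r₁: circular v_c1 = √(μ/r₁) = 7783 m/s; transfer-perigee v_p = √[μ(2/r₁ − 1/a_t)] = 10280 m/s.
At r₂: circular v_c2 = √(μ/r₂) = 2976 m/s; transfer-apogee v_a = √[μ(2/r₂ − 1/a_t)] = 1503 m/s.
Δv₂ = v_c2 − v_a = 1473 m/s.
= 1.473 km/s.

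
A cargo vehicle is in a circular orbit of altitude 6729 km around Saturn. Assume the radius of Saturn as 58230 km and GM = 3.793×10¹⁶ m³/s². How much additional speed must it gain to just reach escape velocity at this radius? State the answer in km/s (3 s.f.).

r = 58230 + 6729 = 64959 km = 6.4959×10⁷ m.
Circular speed v_c = √(μ/r) = 24160 m/s.
Escape speed v_esc = √(2μ/r) = √2 × v_c = 34170 m/s.
Δv = v_esc − v_c = 10010 m/s = 10.01 km/s.

Δv ≈ 10.0 km/s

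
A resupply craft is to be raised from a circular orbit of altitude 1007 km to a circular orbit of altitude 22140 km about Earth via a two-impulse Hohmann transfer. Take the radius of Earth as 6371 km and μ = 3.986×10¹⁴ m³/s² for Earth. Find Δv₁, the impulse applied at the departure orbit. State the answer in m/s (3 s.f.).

Δv ≈ 1910 m/s

r₁ = 6371 + 1007 = 7378.0 km = 7.3780×10⁶ m.
r₂ = 6371 + 22140 = 28511 km = 2.8511×10⁷ m.
Transfer ellipse a_t = (r₁ + r₂)/2 = 1.794×10⁷ m.
At r₁: circular v_c1 = √(μ/r₁) = 7350 m/s; transfer-perigee v_p = √[μ(2/r₁ − 1/a_t)] = 9265 m/s.
Δv₁ = v_p − v_c1 = 1915 m/s.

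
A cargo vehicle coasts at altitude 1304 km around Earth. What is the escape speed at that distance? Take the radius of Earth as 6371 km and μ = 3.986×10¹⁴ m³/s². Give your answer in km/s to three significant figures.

v_esc ≈ 10.2 km/s

r = 6371 + 1304 = 7675.0 km = 7.6750×10⁶ m.
Escape speed v_esc = √(2μ/r) = √(2 × 3.986×10¹⁴ / 7.675×10⁶) = √(1.039×10⁸) = 10190 m/s.
= 10.19 km/s.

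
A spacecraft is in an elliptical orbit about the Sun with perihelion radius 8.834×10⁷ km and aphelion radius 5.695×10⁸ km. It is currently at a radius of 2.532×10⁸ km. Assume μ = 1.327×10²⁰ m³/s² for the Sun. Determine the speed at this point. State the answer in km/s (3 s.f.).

Semi-major axis a = (r_p + r_a)/2 = 3.2892×10⁸ km = 3.289×10¹¹ m.
Vis-viva: v² = μ(2/r − 1/a) = 1.327×10²⁰ × (7.899×10⁻¹² − 3.040×10⁻¹²) = 6.447×10⁸ m²/s².
v = 25390 m/s = 25.39 km/s.

v ≈ 25.4 km/s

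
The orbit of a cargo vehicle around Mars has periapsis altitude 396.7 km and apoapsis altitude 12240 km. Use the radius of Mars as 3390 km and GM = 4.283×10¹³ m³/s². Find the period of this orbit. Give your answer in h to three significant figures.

T ≈ 8.07 h

r_p = 3390 + 396.7 = 3786.7 km = 3.7867×10⁶ m.
r_a = 3390 + 12240 = 15630 km = 1.5630×10⁷ m.
Semi-major axis a = (r_p + r_a)/2 = (3786.7 + 15630)/2 = 9708.4 km = 9.708×10⁶ m.
By Kepler's third law T = 2π√(a³/μ) = 2π × 4.622×10³ = 2.904×10⁴ s.
= 8.067 h.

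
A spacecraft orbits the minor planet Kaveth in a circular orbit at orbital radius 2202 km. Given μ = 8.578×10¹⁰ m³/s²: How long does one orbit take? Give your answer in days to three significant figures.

T ≈ 0.811 days

r = 2202 km = 2.202×10⁶ m.
Kepler's third law: T = 2π√(r³/μ) = 2π√((2.202×10⁶)³ / 8.578×10¹⁰).
r³/μ = 1.245×10⁸ s², so T = 2π × 1.116×10⁴ = 7.010×10⁴ s.
Converting: 7.010×10⁴ s ÷ 86400 = 0.8113 days.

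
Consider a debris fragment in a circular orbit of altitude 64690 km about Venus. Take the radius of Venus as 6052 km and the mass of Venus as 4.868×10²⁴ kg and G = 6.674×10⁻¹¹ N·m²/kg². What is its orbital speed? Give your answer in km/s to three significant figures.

μ = GM = 6.674×10⁻¹¹ × 4.868×10²⁴ = 3.249×10¹⁴ m³/s².
r = 6052 + 64690 = 70742 km = 7.0742×10⁷ m.
For a circular orbit v = √(μ/r) = √(3.249×10¹⁴ / 7.074×10⁷) = √(4.593×10⁶) = 2143 m/s.
That is 2.143 km/s.

v ≈ 2.14 km/s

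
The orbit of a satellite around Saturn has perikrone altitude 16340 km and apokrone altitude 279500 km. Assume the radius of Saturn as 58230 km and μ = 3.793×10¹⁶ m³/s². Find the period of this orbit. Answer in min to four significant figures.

T ≈ 1592 min

r_p = 58230 + 16340 = 74570 km = 7.4570×10⁷ m.
r_a = 58230 + 279500 = 337730 km = 3.3773×10⁸ m.
Semi-major axis a = (r_p + r_a)/2 = (74570 + 3.3773×10⁵)/2 = 2.0615×10⁵ km = 2.062×10⁸ m.
By Kepler's third law T = 2π√(a³/μ) = 2π × 1.520×10⁴ = 9.549×10⁴ s.
= 1592 min.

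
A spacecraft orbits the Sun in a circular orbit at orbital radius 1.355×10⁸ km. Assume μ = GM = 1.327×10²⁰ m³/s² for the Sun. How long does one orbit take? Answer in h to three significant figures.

r = 1.355×10⁸ km = 1.355×10¹¹ m.
Kepler's third law: T = 2π√(r³/μ) = 2π√((1.355×10¹¹)³ / 1.327×10²⁰).
r³/μ = 1.875×10¹³ s², so T = 2π × 4.330×10⁶ = 2.721×10⁷ s.
Converting: 2.721×10⁷ s ÷ 3600 = 7557 h.

T ≈ 7560 h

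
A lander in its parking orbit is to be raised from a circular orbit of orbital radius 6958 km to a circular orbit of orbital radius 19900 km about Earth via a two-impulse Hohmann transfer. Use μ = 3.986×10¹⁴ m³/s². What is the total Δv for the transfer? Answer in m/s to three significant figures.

Δv_total ≈ 2900 m/s

r₁ = 6958 km = 6.958×10⁶ m.
r₂ = 19900 km = 1.990×10⁷ m.
Transfer ellipse a_t = (r₁ + r₂)/2 = 1.343×10⁷ m.
At r₁: circular v_c1 = √(μ/r₁) = 7569 m/s; transfer-perigee v_p = √[μ(2/r₁ − 1/a_t)] = 9214 m/s.
Δv₁ = v_p − v_c1 = 1645 m/s.
At r₂: circular v_c2 = √(μ/r₂) = 4476 m/s; transfer-apogee v_a = √[μ(2/r₂ − 1/a_t)] = 3222 m/s.
Δv₂ = v_c2 − v_a = 1254 m/s.
Total Δv = Δv₁ + Δv₂ = 2899 m/s.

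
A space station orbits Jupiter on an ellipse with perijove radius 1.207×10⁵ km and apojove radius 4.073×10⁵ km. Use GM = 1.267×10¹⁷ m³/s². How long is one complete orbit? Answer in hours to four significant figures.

Semi-major axis a = (r_p + r_a)/2 = (1.2070×10⁵ + 4.0730×10⁵)/2 = 2.6400×10⁵ km = 2.640×10⁸ m.
By Kepler's third law T = 2π√(a³/μ) = 2π × 1.205×10⁴ = 7.572×10⁴ s.
= 21.03 hours.

T ≈ 21.03 hours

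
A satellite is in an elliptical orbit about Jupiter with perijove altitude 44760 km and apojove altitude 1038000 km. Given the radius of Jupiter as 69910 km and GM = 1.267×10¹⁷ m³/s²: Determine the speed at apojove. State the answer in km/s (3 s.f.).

r_p = 69910 + 44760 = 114670 km = 1.1467×10⁸ m.
r_a = 69910 + 1038000 = 1107900 km = 1.1079×10⁹ m.
Semi-major axis a = (r_p + r_a)/2 = 6.1129×10⁵ km = 6.113×10⁸ m.
Vis-viva: v² = μ(2/r − 1/a) = 1.267×10¹⁷ × (1.805×10⁻⁹ − 1.636×10⁻⁹) = 2.145×10⁷ m²/s².
v = 4632 m/s = 4.632 km/s.

v ≈ 4.63 km/s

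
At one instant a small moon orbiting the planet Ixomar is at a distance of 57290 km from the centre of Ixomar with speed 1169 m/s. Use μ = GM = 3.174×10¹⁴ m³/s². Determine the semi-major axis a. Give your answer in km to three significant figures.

a ≈ 32700 km

r = 5.729×10⁷ m.
Vis-viva rearranged: 1/a = 2/r − v²/μ = 3.491×10⁻⁸ − 4.305×10⁻⁹ = 3.060×10⁻⁸ m⁻¹.
a = 3.267×10⁷ m = 32675 km.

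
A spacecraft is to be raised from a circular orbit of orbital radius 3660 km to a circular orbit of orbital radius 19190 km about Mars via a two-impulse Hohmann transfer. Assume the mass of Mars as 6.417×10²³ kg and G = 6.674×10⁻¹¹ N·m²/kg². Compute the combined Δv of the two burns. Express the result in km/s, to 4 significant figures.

Δv_total ≈ 1.661 km/s

μ = GM = 6.674×10⁻¹¹ × 6.417×10²³ = 4.283×10¹³ m³/s².
r₁ = 3660 km = 3.660×10⁶ m.
r₂ = 19190 km = 1.919×10⁷ m.
Transfer ellipse a_t = (r₁ + r₂)/2 = 1.142×10⁷ m.
At r₁: circular v_c1 = √(μ/r₁) = 3421 m/s; transfer-periapsis v_p = √[μ(2/r₁ − 1/a_t)] = 4433 m/s.
Δv₁ = v_p − v_c1 = 1013 m/s.
At r₂: circular v_c2 = √(μ/r₂) = 1494 m/s; transfer-apoapsis v_a = √[μ(2/r₂ − 1/a_t)] = 845.5 m/s.
Δv₂ = v_c2 − v_a = 648.4 m/s.
Total Δv = Δv₁ + Δv₂ = 1661 m/s = 1.661 km/s.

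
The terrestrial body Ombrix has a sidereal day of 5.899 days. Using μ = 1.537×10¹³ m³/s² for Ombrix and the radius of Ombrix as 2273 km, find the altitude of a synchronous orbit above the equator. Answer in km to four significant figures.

h_sync ≈ 44320 km

T = 5.899 days = 5.097×10⁵ s.
A synchronous orbit has period T, so by Kepler's third law a = (μT²/4π²)^(1/3).
μT²/4π² = 1.537×10¹³ × (5.097×10⁵)² / 39.48 = 1.011×10²³ m³.
a = 4.659×10⁷ m = 46591 km.
Altitude h = a − R = 46591 − 2273 = 44318 km.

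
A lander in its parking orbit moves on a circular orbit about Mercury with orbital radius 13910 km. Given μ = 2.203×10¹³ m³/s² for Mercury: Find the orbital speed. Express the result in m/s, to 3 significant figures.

v ≈ 1260 m/s

r = 13910 km = 1.391×10⁷ m.
For a circular orbit v = √(μ/r) = √(2.203×10¹³ / 1.391×10⁷) = √(1.584×10⁶) = 1258 m/s.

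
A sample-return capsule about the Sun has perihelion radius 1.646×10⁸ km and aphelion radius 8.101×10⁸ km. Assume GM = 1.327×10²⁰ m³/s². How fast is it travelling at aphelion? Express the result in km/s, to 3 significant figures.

v ≈ 7.44 km/s

Semi-major axis a = (r_p + r_a)/2 = 4.8735×10⁸ km = 4.874×10¹¹ m.
Vis-viva: v² = μ(2/r − 1/a) = 1.327×10²⁰ × (2.469×10⁻¹² − 2.052×10⁻¹²) = 5.532×10⁷ m²/s².
v = 7438 m/s = 7.438 km/s.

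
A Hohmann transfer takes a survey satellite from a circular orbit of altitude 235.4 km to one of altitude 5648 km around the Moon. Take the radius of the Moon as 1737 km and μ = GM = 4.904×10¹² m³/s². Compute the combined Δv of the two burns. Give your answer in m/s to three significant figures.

r₁ = 1737 + 235.4 = 1972.4 km = 1.9724×10⁶ m.
r₂ = 1737 + 5648 = 7385.0 km = 7.3850×10⁶ m.
Transfer ellipse a_t = (r₁ + r₂)/2 = 4.679×10⁶ m.
At r₁: circular v_c1 = √(μ/r₁) = 1577 m/s; transfer-perilune v_p = √[μ(2/r₁ − 1/a_t)] = 1981 m/s.
Δv₁ = v_p − v_c1 = 404.2 m/s.
At r₂: circular v_c2 = √(μ/r₂) = 814.9 m/s; transfer-apolune v_a = √[μ(2/r₂ − 1/a_t)] = 529.1 m/s.
Δv₂ = v_c2 − v_a = 285.8 m/s.
Total Δv = Δv₁ + Δv₂ = 690.0 m/s.

Δv_total ≈ 690 m/s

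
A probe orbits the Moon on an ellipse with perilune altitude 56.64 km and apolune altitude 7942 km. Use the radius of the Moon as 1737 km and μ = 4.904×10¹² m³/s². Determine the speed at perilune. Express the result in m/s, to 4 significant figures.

v ≈ 2148 m/s

r_p = 1737 + 56.64 = 1793.6 km = 1.7936×10⁶ m.
r_a = 1737 + 7942 = 9679.0 km = 9.6790×10⁶ m.
Semi-major axis a = (r_p + r_a)/2 = 5736.3 km = 5.736×10⁶ m.
Vis-viva: v² = μ(2/r − 1/a) = 4.904×10¹² × (1.115×10⁻⁶ − 1.743×10⁻⁷) = 4.613×10⁶ m²/s².
v = 2148 m/s.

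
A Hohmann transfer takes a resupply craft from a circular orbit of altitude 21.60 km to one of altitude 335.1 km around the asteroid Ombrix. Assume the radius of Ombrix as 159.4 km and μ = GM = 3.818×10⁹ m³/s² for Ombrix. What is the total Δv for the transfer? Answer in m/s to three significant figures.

r₁ = 159.4 + 21.60 = 181.00 km = 1.8100×10⁵ m.
r₂ = 159.4 + 335.1 = 494.50 km = 4.9450×10⁵ m.
Transfer ellipse a_t = (r₁ + r₂)/2 = 3.378×10⁵ m.
At r₁: circular v_c1 = √(μ/r₁) = 145.2 m/s; transfer-periapsis v_p = √[μ(2/r₁ − 1/a_t)] = 175.7 m/s.
Δv₁ = v_p − v_c1 = 30.50 m/s.
At r₂: circular v_c2 = √(μ/r₂) = 87.87 m/s; transfer-apoapsis v_a = √[μ(2/r₂ − 1/a_t)] = 64.32 m/s.
Δv₂ = v_c2 − v_a = 23.54 m/s.
Total Δv = Δv₁ + Δv₂ = 54.04 m/s.

Δv_total ≈ 54.0 m/s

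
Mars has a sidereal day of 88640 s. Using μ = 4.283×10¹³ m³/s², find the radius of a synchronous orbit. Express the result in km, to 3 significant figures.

A synchronous orbit has period T, so by Kepler's third law a = (μT²/4π²)^(1/3).
μT²/4π² = 4.283×10¹³ × (8.864×10⁴)² / 39.48 = 8.524×10²¹ m³.
a = 2.043×10⁷ m = 20428 km.

r_sync ≈ 20400 km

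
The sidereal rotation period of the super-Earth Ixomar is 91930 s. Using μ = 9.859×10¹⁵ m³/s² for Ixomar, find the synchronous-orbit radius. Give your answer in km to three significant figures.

r_sync ≈ 1.28×10⁵ km

A synchronous orbit has period T, so by Kepler's third law a = (μT²/4π²)^(1/3).
μT²/4π² = 9.859×10¹⁵ × (9.193×10⁴)² / 39.48 = 2.111×10²⁴ m³.
a = 1.283×10⁸ m = 1.2827×10⁵ km.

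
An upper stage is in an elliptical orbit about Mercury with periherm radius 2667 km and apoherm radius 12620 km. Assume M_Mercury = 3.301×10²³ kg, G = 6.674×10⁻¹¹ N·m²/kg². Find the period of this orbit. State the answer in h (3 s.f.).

T ≈ 7.86 h

μ = GM = 6.674×10⁻¹¹ × 3.301×10²³ = 2.203×10¹³ m³/s².
Semi-major axis a = (r_p + r_a)/2 = (2667.0 + 12620)/2 = 7643.5 km = 7.644×10⁶ m.
By Kepler's third law T = 2π√(a³/μ) = 2π × 4.502×10³ = 2.829×10⁴ s.
= 7.858 h.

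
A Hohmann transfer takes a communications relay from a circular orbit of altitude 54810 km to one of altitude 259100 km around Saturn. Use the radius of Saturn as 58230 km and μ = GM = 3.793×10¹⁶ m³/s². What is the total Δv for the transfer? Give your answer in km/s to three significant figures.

Δv_total ≈ 6.94 km/s

r₁ = 58230 + 54810 = 113040 km = 1.1304×10⁸ m.
r₂ = 58230 + 259100 = 317330 km = 3.1733×10⁸ m.
Transfer ellipse a_t = (r₁ + r₂)/2 = 2.152×10⁸ m.
At r₁: circular v_c1 = √(μ/r₁) = 18320 m/s; transfer-perikrone v_p = √[μ(2/r₁ − 1/a_t)] = 22240 m/s.
Δv₁ = v_p − v_c1 = 3927 m/s.
At r₂: circular v_c2 = √(μ/r₂) = 10930 m/s; transfer-apokrone v_a = √[μ(2/r₂ − 1/a_t)] = 7924 m/s.
Δv₂ = v_c2 − v_a = 3009 m/s.
Total Δv = Δv₁ + Δv₂ = 6936 m/s = 6.936 km/s.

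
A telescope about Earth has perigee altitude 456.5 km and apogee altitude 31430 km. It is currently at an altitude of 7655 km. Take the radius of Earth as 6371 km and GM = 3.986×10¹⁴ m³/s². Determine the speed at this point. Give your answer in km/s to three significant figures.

v ≈ 6.24 km/s

r_p = 6371 + 456.5 = 6827.5 km = 6.8275×10⁶ m.
r_a = 6371 + 31430 = 37801 km = 3.7801×10⁷ m.
r = 6371 + 7655 = 14026 km = 1.403×10⁷ m.
Semi-major axis a = (r_p + r_a)/2 = 22314 km = 2.231×10⁷ m.
Vis-viva: v² = μ(2/r − 1/a) = 3.986×10¹⁴ × (1.426×10⁻⁷ − 4.481×10⁻⁸) = 3.897×10⁷ m²/s².
v = 6243 m/s = 6.243 km/s.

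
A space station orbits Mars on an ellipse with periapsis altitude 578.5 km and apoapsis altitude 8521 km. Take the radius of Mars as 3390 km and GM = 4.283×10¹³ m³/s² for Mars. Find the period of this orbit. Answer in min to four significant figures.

r_p = 3390 + 578.5 = 3968.5 km = 3.9685×10⁶ m.
r_a = 3390 + 8521 = 11911 km = 1.1911×10⁷ m.
Semi-major axis a = (r_p + r_a)/2 = (3968.5 + 11911)/2 = 7939.8 km = 7.940×10⁶ m.
By Kepler's third law T = 2π√(a³/μ) = 2π × 3.419×10³ = 2.148×10⁴ s.
= 358.0 min.

T ≈ 358.0 min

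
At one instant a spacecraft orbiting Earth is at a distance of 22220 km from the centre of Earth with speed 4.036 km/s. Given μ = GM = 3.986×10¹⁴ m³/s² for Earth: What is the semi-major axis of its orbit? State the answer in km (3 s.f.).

a ≈ 20300 km

r = 2.222×10⁷ m.
Specific orbital energy ε = v²/2 − μ/r = (4036)²/2 − 3.986×10¹⁴/2.222×10⁷ = -9.794×10⁶ J/kg.
Since ε = −μ/(2a), a = −μ/(2ε) = 2.035×10⁷ m = 20349 km.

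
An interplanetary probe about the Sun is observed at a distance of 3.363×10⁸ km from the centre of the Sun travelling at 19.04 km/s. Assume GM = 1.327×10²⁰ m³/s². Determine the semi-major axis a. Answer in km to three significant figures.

a ≈ 3.11×10⁸ km

r = 3.363×10¹¹ m.
Specific orbital energy ε = v²/2 − μ/r = (19040)²/2 − 1.327×10²⁰/3.363×10¹¹ = -2.133×10⁸ J/kg.
Since ε = −μ/(2a), a = −μ/(2ε) = 3.110×10¹¹ m = 3.1102×10⁸ km.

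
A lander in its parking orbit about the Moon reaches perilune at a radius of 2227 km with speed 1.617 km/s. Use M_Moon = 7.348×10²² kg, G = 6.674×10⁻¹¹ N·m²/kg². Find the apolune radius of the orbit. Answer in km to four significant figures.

apolune radius ≈ 3254 km

μ = GM = 6.674×10⁻¹¹ × 7.348×10²² = 4.904×10¹² m³/s².
r_p = 2.227×10⁶ m.
Specific energy ε = v²/2 − μ/r = -8.947×10⁵ J/kg, so a = −μ/(2ε) = 2.740×10⁶ m.
The apsides satisfy r_p + r_a = 2a, so the apolune radius is 2a − r_p = 3.254×10⁶ m = 3253.9 km.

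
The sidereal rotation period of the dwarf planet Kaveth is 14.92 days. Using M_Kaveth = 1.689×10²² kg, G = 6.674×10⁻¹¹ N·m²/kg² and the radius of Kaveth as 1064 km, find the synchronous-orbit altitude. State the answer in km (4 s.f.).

h_sync ≈ 35140 km

μ = GM = 6.674×10⁻¹¹ × 1.689×10²² = 1.127×10¹² m³/s².
T = 14.92 days = 1.289×10⁶ s.
A synchronous orbit has period T, so by Kepler's third law a = (μT²/4π²)^(1/3).
μT²/4π² = 1.127×10¹² × (1.289×10⁶)² / 39.48 = 4.745×10²² m³.
a = 3.620×10⁷ m = 36203 km.
Altitude h = a − R = 36203 − 1064 = 35139 km.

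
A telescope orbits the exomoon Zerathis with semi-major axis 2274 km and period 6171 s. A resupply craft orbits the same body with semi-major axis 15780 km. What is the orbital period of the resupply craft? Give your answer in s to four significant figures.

T₂ ≈ 1.128×10⁵ s

Kepler's third law: T² ∝ a³, so T₂ = T₁ (a₂/a₁)^(3/2).
a₂/a₁ = 6.939, (a₂/a₁)^(3/2) = 18.28.
T₂ = 6171 × 18.28 = 1.128×10⁵ s.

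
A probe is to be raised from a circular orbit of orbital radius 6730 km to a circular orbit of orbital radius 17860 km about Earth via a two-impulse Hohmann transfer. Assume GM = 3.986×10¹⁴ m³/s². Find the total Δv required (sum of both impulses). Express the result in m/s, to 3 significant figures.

r₁ = 6730 km = 6.730×10⁶ m.
r₂ = 17860 km = 1.786×10⁷ m.
Transfer ellipse a_t = (r₁ + r₂)/2 = 1.230×10⁷ m.
At r₁: circular v_c1 = √(μ/r₁) = 7696 m/s; transfer-perigee v_p = √[μ(2/r₁ − 1/a_t)] = 9276 m/s.
Δv₁ = v_p − v_c1 = 1580 m/s.
At r₂: circular v_c2 = √(μ/r₂) = 4724 m/s; transfer-apogee v_a = √[μ(2/r₂ − 1/a_t)] = 3495 m/s.
Δv₂ = v_c2 − v_a = 1229 m/s.
Total Δv = Δv₁ + Δv₂ = 2809 m/s.

Δv_total ≈ 2810 m/s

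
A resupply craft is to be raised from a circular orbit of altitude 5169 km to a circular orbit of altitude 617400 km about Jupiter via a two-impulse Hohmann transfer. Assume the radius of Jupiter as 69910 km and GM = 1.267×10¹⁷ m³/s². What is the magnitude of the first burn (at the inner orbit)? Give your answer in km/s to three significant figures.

r₁ = 69910 + 5169 = 75079 km = 7.5079×10⁷ m.
r₂ = 69910 + 617400 = 687310 km = 6.8731×10⁸ m.
Transfer ellipse a_t = (r₁ + r₂)/2 = 3.812×10⁸ m.
At r₁: circular v_c1 = √(μ/r₁) = 41080 m/s; transfer-perijove v_p = √[μ(2/r₁ − 1/a_t)] = 55160 m/s.
Δv₁ = v_p − v_c1 = 14080 m/s.
= 14.08 km/s.

Δv ≈ 14.1 km/s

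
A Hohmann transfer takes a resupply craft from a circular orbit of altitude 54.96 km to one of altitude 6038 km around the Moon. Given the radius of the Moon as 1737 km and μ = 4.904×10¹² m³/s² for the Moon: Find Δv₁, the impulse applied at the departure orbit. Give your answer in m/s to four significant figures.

Δv ≈ 454.8 m/s

r₁ = 1737 + 54.96 = 1792.0 km = 1.7920×10⁶ m.
r₂ = 1737 + 6038 = 7775.0 km = 7.7750×10⁶ m.
Transfer ellipse a_t = (r₁ + r₂)/2 = 4.783×10⁶ m.
At r₁: circular v_c1 = √(μ/r₁) = 1654 m/s; transfer-perilune v_p = √[μ(2/r₁ − 1/a_t)] = 2109 m/s.
Δv₁ = v_p − v_c1 = 454.8 m/s.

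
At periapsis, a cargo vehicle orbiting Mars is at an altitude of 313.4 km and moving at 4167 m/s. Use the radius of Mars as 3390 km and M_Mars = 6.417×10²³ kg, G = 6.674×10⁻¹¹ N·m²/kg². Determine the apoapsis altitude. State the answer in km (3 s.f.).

apoapsis altitude ≈ 7770 km

μ = GM = 6.674×10⁻¹¹ × 6.417×10²³ = 4.283×10¹³ m³/s².
r_p = 3390 + 313.4 = 3703.4 km = 3.703×10⁶ m.
Specific energy ε = v²/2 − μ/r = -2.882×10⁶ J/kg, so a = −μ/(2ε) = 7.429×10⁶ m.
The apsides satisfy r_p + r_a = 2a, so the apoapsis radius is 2a − r_p = 1.116×10⁷ m = 11155 km.
Apoapsis altitude = 11155 − 3390 = 7765.2 km.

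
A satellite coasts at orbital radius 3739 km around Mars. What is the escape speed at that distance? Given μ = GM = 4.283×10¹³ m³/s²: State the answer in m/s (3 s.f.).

r = 3739 km = 3.739×10⁶ m.
Escape speed v_esc = √(2μ/r) = √(2 × 4.283×10¹³ / 3.739×10⁶) = √(2.291×10⁷) = 4786 m/s.

v_esc ≈ 4790 m/s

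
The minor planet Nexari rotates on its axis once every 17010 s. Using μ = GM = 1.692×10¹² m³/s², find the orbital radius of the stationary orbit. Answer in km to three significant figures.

r_sync ≈ 2310 km

A synchronous orbit has period T, so by Kepler's third law a = (μT²/4π²)^(1/3).
μT²/4π² = 1.692×10¹² × (1.701×10⁴)² / 39.48 = 1.240×10¹⁹ m³.
a = 2.315×10⁶ m = 2314.6 km.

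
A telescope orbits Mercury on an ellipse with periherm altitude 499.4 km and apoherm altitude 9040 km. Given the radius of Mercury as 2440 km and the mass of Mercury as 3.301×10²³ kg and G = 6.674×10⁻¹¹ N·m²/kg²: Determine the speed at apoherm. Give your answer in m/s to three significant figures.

μ = GM = 6.674×10⁻¹¹ × 3.301×10²³ = 2.203×10¹³ m³/s².
r_p = 2440 + 499.4 = 2939.4 km = 2.9394×10⁶ m.
r_a = 2440 + 9040 = 11480 km = 1.1480×10⁷ m.
Semi-major axis a = (r_p + r_a)/2 = 7209.7 km = 7.210×10⁶ m.
Vis-viva: v² = μ(2/r − 1/a) = 2.203×10¹³ × (1.742×10⁻⁷ − 1.387×10⁻⁷) = 7.824×10⁵ m²/s².
v = 884.5 m/s.

v ≈ 885 m/s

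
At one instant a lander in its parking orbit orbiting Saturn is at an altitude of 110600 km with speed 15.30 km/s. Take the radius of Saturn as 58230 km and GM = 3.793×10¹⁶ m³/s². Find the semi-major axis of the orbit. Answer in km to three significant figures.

r = 58230 + 110600 = 1.6883×10⁵ km = 1.688×10⁸ m.
Vis-viva rearranged: 1/a = 2/r − v²/μ = 1.185×10⁻⁸ − 6.172×10⁻⁹ = 5.675×10⁻⁹ m⁻¹.
a = 1.762×10⁸ m = 1.7622×10⁵ km.

a ≈ 1.76×10⁵ km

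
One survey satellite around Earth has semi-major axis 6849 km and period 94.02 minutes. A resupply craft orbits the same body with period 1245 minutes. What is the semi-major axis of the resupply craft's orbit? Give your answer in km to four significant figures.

Kepler's third law: a³ ∝ T², so a₂ = a₁ (T₂/T₁)^(2/3).
T₂/T₁ = 13.24, (T₂/T₁)^(2/3) = 5.597.
a₂ = 6849 × 5.597 = 38330 km.

a₂ ≈ 38330 km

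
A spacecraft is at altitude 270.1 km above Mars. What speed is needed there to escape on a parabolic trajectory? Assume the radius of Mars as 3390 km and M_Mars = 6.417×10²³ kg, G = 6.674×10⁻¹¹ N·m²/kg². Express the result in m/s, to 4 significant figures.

v_esc ≈ 4838 m/s

μ = GM = 6.674×10⁻¹¹ × 6.417×10²³ = 4.283×10¹³ m³/s².
r = 3390 + 270.1 = 3660.1 km = 3.6601×10⁶ m.
Escape speed v_esc = √(2μ/r) = √(2 × 4.283×10¹³ / 3.660×10⁶) = √(2.340×10⁷) = 4838 m/s.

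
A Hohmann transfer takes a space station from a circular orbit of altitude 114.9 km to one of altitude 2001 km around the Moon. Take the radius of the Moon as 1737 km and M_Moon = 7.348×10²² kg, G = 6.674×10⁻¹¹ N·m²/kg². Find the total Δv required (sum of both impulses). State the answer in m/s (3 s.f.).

μ = GM = 6.674×10⁻¹¹ × 7.348×10²² = 4.904×10¹² m³/s².
r₁ = 1737 + 114.9 = 1851.9 km = 1.8519×10⁶ m.
r₂ = 1737 + 2001 = 3738.0 km = 3.7380×10⁶ m.
Transfer ellipse a_t = (r₁ + r₂)/2 = 2.795×10⁶ m.
At r₁: circular v_c1 = √(μ/r₁) = 1627 m/s; transfer-perilune v_p = √[μ(2/r₁ − 1/a_t)] = 1882 m/s.
Δv₁ = v_p − v_c1 = 254.6 m/s.
At r₂: circular v_c2 = √(μ/r₂) = 1145 m/s; transfer-apolune v_a = √[μ(2/r₂ − 1/a_t)] = 932.4 m/s.
Δv₂ = v_c2 − v_a = 213.1 m/s.
Total Δv = Δv₁ + Δv₂ = 467.7 m/s.

Δv_total ≈ 468 m/s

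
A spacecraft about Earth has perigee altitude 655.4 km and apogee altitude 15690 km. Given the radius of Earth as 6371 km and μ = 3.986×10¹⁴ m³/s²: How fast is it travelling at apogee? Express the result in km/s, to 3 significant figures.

r_p = 6371 + 655.4 = 7026.4 km = 7.0264×10⁶ m.
r_a = 6371 + 15690 = 22061 km = 2.2061×10⁷ m.
Semi-major axis a = (r_p + r_a)/2 = 14544 km = 1.454×10⁷ m.
Vis-viva: v² = μ(2/r − 1/a) = 3.986×10¹⁴ × (9.066×10⁻⁸ − 6.876×10⁻⁸) = 8.729×10⁶ m²/s².
v = 2955 m/s = 2.955 km/s.

v ≈ 2.95 km/s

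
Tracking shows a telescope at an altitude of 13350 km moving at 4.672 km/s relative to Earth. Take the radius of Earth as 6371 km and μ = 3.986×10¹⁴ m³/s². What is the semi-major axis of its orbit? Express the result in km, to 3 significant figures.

r = 6371 + 13350 = 19721 km = 1.972×10⁷ m.
Specific orbital energy ε = v²/2 − μ/r = (4672)²/2 − 3.986×10¹⁴/1.972×10⁷ = -9.298×10⁶ J/kg.
Since ε = −μ/(2a), a = −μ/(2ε) = 2.143×10⁷ m = 21434 km.

a ≈ 21400 km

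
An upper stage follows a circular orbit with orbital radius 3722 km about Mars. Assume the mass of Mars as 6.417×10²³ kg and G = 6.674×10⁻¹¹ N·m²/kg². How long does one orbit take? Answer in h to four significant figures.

μ = GM = 6.674×10⁻¹¹ × 6.417×10²³ = 4.283×10¹³ m³/s².
r = 3722 km = 3.722×10⁶ m.
Kepler's third law: T = 2π√(r³/μ) = 2π√((3.722×10⁶)³ / 4.283×10¹³).
r³/μ = 1.204×10⁶ s², so T = 2π × 1.097×10³ = 6.894×10³ s.
Converting: 6.894×10³ s ÷ 3600 = 1.915 h.

T ≈ 1.915 h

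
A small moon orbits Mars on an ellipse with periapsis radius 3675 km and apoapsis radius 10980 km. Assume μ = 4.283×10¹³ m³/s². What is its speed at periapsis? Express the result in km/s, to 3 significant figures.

Semi-major axis a = (r_p + r_a)/2 = 7327.5 km = 7.328×10⁶ m.
Vis-viva: v² = μ(2/r − 1/a) = 4.283×10¹³ × (5.442×10⁻⁷ − 1.365×10⁻⁷) = 1.746×10⁷ m²/s².
v = 4179 m/s = 4.179 km/s.

v ≈ 4.18 km/s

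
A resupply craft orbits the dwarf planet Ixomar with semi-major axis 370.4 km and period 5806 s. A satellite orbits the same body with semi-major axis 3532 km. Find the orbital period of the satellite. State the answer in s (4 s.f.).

Kepler's third law: T² ∝ a³, so T₂ = T₁ (a₂/a₁)^(3/2).
a₂/a₁ = 9.536, (a₂/a₁)^(3/2) = 29.45.
T₂ = 5806 × 29.45 = 1.710×10⁵ s.

T₂ ≈ 1.710×10⁵ s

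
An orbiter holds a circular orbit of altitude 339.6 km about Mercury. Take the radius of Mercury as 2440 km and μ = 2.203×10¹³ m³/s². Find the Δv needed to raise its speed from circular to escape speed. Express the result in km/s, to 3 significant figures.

Δv ≈ 1.17 km/s

r = 2440 + 339.6 = 2779.6 km = 2.7796×10⁶ m.
Circular speed v_c = √(μ/r) = 2815 m/s.
Escape speed v_esc = √(2μ/r) = √2 × v_c = 3981 m/s.
Δv = v_esc − v_c = 1166 m/s = 1.166 km/s.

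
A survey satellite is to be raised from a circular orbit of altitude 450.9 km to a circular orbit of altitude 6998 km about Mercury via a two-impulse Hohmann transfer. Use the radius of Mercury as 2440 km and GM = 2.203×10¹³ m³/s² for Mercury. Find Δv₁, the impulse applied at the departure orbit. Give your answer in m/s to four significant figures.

r₁ = 2440 + 450.9 = 2890.9 km = 2.8909×10⁶ m.
r₂ = 2440 + 6998 = 9438.0 km = 9.4380×10⁶ m.
Transfer ellipse a_t = (r₁ + r₂)/2 = 6.164×10⁶ m.
At r₁: circular v_c1 = √(μ/r₁) = 2761 m/s; transfer-periherm v_p = √[μ(2/r₁ − 1/a_t)] = 3416 m/s.
Δv₁ = v_p − v_c1 = 655.2 m/s.

Δv ≈ 655.2 m/s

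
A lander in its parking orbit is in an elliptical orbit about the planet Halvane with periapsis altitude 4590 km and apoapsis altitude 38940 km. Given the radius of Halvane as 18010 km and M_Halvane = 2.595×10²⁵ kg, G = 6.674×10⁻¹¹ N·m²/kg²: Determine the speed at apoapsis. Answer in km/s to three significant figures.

v ≈ 4.16 km/s

μ = GM = 6.674×10⁻¹¹ × 2.595×10²⁵ = 1.732×10¹⁵ m³/s².
r_p = 18010 + 4590 = 22600 km = 2.2600×10⁷ m.
r_a = 18010 + 38940 = 56950 km = 5.6950×10⁷ m.
Semi-major axis a = (r_p + r_a)/2 = 39775 km = 3.978×10⁷ m.
Vis-viva: v² = μ(2/r − 1/a) = 1.732×10¹⁵ × (3.512×10⁻⁸ − 2.514×10⁻⁸) = 1.728×10⁷ m²/s².
v = 4157 m/s = 4.157 km/s.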